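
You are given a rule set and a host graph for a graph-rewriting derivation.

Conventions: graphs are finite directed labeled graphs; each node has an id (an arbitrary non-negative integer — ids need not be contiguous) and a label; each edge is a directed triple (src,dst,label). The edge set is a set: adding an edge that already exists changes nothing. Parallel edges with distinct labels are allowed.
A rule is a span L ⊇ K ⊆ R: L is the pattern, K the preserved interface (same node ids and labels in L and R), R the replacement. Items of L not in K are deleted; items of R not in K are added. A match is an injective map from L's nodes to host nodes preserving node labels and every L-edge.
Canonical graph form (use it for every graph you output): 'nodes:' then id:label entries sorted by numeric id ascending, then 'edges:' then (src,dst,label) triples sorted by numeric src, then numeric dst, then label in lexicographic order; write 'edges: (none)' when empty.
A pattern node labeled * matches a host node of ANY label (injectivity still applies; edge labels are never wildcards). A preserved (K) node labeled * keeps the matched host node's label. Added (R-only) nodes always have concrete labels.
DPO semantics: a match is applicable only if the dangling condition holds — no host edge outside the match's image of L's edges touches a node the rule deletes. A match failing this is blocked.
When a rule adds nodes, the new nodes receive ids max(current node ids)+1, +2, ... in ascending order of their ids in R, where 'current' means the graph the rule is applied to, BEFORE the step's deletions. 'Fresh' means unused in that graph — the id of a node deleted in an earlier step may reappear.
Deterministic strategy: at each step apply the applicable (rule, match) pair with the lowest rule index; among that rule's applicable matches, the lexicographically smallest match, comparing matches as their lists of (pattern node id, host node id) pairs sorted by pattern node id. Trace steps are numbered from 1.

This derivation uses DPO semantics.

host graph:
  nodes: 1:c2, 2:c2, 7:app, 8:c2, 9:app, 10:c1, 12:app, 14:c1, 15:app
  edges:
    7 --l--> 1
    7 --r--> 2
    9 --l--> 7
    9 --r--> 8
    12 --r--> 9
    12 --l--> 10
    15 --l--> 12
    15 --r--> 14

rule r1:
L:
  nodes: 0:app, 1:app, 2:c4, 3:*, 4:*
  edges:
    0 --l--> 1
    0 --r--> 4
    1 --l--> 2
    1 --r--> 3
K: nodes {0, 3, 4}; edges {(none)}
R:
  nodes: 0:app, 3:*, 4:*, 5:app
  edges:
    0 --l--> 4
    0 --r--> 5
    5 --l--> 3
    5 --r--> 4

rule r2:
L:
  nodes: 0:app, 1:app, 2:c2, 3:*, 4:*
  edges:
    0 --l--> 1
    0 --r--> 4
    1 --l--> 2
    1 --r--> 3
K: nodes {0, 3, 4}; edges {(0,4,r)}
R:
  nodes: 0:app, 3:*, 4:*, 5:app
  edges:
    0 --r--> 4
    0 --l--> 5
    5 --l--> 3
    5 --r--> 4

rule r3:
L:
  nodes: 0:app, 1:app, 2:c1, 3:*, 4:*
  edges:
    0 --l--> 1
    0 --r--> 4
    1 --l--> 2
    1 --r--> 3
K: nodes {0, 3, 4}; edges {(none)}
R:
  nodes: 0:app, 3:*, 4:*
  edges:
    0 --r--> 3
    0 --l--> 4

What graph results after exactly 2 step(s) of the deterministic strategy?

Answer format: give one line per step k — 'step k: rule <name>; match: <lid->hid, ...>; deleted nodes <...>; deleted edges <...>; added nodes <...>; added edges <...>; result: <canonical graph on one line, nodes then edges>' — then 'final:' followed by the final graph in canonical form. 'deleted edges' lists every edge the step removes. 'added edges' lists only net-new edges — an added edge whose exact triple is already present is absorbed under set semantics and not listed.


step 1: rule r2; match: 0->9, 1->7, 2->1, 3->2, 4->8; deleted nodes 1, 7; deleted edges (7,1,l); (7,2,r); (9,7,l); added nodes 16; added edges (9,16,l); (16,2,l); (16,8,r); result: nodes: 2:c2, 8:c2, 9:app, 10:c1, 12:app, 14:c1, 15:app, 16:app edges: (9,8,r); (9,16,l); (12,9,r); (12,10,l); (15,12,l); (15,14,r); (16,2,l); (16,8,r)
step 2: rule r3; match: 0->15, 1->12, 2->10, 3->9, 4->14; deleted nodes 10, 12; deleted edges (12,9,r); (12,10,l); (15,12,l); (15,14,r); added nodes (none); added edges (15,9,r); (15,14,l); result: nodes: 2:c2, 8:c2, 9:app, 14:c1, 15:app, 16:app edges: (9,8,r); (9,16,l); (15,9,r); (15,14,l); (16,2,l); (16,8,r)
final:
nodes: 2:c2, 8:c2, 9:app, 14:c1, 15:app, 16:app
edges: (9,8,r); (9,16,l); (15,9,r); (15,14,l); (16,2,l); (16,8,r)


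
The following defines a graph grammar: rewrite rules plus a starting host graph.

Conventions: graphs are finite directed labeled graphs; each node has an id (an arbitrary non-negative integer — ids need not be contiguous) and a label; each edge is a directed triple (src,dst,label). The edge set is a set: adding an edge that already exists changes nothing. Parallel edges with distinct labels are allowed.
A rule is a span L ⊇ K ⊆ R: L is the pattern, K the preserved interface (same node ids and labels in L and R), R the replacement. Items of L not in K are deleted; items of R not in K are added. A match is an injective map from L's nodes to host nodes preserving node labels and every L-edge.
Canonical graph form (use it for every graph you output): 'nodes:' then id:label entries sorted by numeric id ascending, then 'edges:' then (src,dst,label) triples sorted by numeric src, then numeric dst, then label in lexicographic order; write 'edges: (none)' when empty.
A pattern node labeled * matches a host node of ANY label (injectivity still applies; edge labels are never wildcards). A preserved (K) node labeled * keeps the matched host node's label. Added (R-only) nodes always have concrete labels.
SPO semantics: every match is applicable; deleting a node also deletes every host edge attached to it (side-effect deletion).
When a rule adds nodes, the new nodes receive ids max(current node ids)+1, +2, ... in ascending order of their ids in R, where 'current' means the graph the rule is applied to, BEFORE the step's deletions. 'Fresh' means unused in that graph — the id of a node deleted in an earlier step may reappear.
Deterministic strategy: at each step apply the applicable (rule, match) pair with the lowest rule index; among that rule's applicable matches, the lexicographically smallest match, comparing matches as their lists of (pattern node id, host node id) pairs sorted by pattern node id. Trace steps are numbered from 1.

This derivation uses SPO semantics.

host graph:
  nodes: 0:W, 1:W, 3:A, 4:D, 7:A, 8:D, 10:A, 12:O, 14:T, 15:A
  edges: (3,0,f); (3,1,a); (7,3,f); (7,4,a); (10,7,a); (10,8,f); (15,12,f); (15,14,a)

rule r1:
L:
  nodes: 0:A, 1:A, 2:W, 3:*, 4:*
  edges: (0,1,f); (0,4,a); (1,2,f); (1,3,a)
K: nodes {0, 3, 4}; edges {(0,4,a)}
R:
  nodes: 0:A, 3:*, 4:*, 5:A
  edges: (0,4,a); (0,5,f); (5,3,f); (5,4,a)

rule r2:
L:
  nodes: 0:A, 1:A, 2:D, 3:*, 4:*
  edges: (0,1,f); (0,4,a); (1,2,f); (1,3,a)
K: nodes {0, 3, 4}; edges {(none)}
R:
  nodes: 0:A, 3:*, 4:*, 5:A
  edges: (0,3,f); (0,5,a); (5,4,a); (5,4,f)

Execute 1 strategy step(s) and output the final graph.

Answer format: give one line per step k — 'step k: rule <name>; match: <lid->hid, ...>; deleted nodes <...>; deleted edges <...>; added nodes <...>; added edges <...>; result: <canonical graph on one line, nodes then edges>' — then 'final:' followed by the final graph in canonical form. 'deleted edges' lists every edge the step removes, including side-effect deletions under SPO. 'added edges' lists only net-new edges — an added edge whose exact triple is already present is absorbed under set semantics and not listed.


step 1: rule r1; match: 0->7, 1->3, 2->0, 3->1, 4->4; deleted nodes 0, 3; deleted edges (3,0,f); (3,1,a); (7,3,f); added nodes 16; added edges (7,16,f); (16,1,f); (16,4,a); result: nodes: 1:W, 4:D, 7:A, 8:D, 10:A, 12:O, 14:T, 15:A, 16:A edges: (7,4,a); (7,16,f); (10,7,a); (10,8,f); (15,12,f); (15,14,a); (16,1,f); (16,4,a)
final:
nodes: 1:W, 4:D, 7:A, 8:D, 10:A, 12:O, 14:T, 15:A, 16:A
edges: (7,4,a); (7,16,f); (10,7,a); (10,8,f); (15,12,f); (15,14,a); (16,1,f); (16,4,a)


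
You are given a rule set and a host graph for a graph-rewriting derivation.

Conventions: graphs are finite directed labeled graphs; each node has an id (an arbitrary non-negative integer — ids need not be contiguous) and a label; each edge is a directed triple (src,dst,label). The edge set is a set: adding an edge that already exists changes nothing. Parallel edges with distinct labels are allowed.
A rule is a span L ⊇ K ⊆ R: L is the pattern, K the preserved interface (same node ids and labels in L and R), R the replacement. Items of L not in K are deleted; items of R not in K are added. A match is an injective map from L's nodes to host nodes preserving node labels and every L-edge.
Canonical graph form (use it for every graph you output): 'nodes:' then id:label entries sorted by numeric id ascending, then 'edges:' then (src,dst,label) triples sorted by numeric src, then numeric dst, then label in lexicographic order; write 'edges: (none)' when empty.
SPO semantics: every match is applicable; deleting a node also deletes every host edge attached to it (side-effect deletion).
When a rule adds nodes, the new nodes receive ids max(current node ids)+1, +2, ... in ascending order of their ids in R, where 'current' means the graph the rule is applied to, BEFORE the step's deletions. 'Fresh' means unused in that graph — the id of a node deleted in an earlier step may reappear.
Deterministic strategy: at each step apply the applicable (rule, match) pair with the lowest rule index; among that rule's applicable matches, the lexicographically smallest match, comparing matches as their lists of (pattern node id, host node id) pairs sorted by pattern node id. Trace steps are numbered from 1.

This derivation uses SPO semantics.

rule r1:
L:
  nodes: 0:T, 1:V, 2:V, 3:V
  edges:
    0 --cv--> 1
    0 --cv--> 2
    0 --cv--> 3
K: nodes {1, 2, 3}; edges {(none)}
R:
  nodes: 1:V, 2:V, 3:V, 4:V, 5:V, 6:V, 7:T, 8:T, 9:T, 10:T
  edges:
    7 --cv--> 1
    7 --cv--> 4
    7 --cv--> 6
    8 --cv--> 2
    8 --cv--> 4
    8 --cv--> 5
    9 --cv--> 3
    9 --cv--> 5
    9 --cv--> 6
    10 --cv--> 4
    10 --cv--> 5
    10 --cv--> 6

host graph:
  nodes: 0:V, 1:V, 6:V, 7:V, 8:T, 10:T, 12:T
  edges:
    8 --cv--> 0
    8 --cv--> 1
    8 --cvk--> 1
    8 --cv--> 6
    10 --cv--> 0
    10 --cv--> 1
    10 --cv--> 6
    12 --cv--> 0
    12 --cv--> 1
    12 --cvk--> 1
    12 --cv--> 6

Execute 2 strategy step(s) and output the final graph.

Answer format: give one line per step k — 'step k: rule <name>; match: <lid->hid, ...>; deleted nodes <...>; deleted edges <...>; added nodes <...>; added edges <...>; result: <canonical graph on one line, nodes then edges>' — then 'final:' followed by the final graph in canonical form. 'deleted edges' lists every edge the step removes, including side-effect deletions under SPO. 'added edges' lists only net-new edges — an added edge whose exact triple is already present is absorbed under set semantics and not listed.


step 1: rule r1; match: 0->8, 1->0, 2->1, 3->6; deleted nodes 8; deleted edges (8,0,cv); (8,1,cv); (8,1,cvk); (8,6,cv); added nodes 13, 14, 15, 16, 17, 18, 19; added edges (16,0,cv); (16,13,cv); (16,15,cv); (17,1,cv); (17,13,cv); (17,14,cv); (18,6,cv); (18,14,cv); (18,15,cv); (19,13,cv); (19,14,cv); (19,15,cv); result: nodes: 0:V, 1:V, 6:V, 7:V, 10:T, 12:T, 13:V, 14:V, 15:V, 16:T, 17:T, 18:T, 19:T edges: (10,0,cv); (10,1,cv); (10,6,cv); (12,0,cv); (12,1,cv); (12,1,cvk); (12,6,cv); (16,0,cv); (16,13,cv); (16,15,cv); (17,1,cv); (17,13,cv); (17,14,cv); (18,6,cv); (18,14,cv); (18,15,cv); (19,13,cv); (19,14,cv); (19,15,cv)
step 2: rule r1; match: 0->10, 1->0, 2->1, 3->6; deleted nodes 10; deleted edges (10,0,cv); (10,1,cv); (10,6,cv); added nodes 20, 21, 22, 23, 24, 25, 26; added edges (23,0,cv); (23,20,cv); (23,22,cv); (24,1,cv); (24,20,cv); (24,21,cv); (25,6,cv); (25,21,cv); (25,22,cv); (26,20,cv); (26,21,cv); (26,22,cv); result: nodes: 0:V, 1:V, 6:V, 7:V, 12:T, 13:V, 14:V, 15:V, 16:T, 17:T, 18:T, 19:T, 20:V, 21:V, 22:V, 23:T, 24:T, 25:T, 26:T edges: (12,0,cv); (12,1,cv); (12,1,cvk); (12,6,cv); (16,0,cv); (16,13,cv); (16,15,cv); (17,1,cv); (17,13,cv); (17,14,cv); (18,6,cv); (18,14,cv); (18,15,cv); (19,13,cv); (19,14,cv); (19,15,cv); (23,0,cv); (23,20,cv); (23,22,cv); (24,1,cv); (24,20,cv); (24,21,cv); (25,6,cv); (25,21,cv); (25,22,cv); (26,20,cv); (26,21,cv); (26,22,cv)
final:
nodes: 0:V, 1:V, 6:V, 7:V, 12:T, 13:V, 14:V, 15:V, 16:T, 17:T, 18:T, 19:T, 20:V, 21:V, 22:V, 23:T, 24:T, 25:T, 26:T
edges: (12,0,cv); (12,1,cv); (12,1,cvk); (12,6,cv); (16,0,cv); (16,13,cv); (16,15,cv); (17,1,cv); (17,13,cv); (17,14,cv); (18,6,cv); (18,14,cv); (18,15,cv); (19,13,cv); (19,14,cv); (19,15,cv); (23,0,cv); (23,20,cv); (23,22,cv); (24,1,cv); (24,20,cv); (24,21,cv); (25,6,cv); (25,21,cv); (25,22,cv); (26,20,cv); (26,21,cv); (26,22,cv)


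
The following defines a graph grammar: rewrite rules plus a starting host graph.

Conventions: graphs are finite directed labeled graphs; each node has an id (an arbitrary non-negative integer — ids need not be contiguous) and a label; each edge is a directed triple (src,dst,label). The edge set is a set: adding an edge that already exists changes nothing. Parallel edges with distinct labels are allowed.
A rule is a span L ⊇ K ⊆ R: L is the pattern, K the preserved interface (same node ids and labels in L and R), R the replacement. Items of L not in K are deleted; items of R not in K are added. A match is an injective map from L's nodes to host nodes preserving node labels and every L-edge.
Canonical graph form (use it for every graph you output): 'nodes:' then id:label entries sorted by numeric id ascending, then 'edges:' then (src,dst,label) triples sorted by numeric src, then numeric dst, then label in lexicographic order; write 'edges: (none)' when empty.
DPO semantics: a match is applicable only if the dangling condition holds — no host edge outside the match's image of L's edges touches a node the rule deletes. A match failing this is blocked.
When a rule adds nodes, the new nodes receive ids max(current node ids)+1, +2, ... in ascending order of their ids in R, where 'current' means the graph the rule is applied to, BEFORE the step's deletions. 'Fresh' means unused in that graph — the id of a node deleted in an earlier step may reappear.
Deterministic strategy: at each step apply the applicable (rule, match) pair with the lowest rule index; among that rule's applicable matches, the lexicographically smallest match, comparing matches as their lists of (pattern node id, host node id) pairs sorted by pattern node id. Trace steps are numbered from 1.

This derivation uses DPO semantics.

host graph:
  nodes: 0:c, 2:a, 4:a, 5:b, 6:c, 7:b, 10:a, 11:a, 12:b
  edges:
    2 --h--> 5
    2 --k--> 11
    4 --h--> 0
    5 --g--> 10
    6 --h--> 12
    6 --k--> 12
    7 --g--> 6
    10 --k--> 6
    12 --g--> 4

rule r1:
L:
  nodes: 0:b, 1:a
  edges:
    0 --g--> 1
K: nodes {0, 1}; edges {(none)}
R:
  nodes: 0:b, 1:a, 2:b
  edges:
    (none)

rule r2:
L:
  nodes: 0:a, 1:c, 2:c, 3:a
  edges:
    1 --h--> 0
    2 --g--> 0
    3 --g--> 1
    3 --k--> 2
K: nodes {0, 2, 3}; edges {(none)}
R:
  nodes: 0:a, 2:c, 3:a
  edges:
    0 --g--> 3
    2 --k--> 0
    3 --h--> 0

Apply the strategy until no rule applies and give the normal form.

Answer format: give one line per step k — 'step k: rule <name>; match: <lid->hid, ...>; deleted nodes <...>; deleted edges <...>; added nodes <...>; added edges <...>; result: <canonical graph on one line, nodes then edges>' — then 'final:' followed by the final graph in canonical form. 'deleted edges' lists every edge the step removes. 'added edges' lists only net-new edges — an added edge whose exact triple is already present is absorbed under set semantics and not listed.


step 1: rule r1; match: 0->5, 1->10; deleted nodes (none); deleted edges (5,10,g); added nodes 13; added edges (none); result: nodes: 0:c, 2:a, 4:a, 5:b, 6:c, 7:b, 10:a, 11:a, 12:b, 13:b edges: (2,5,h); (2,11,k); (4,0,h); (6,12,h); (6,12,k); (7,6,g); (10,6,k); (12,4,g)
step 2: rule r1; match: 0->12, 1->4; deleted nodes (none); deleted edges (12,4,g); added nodes 14; added edges (none); result: nodes: 0:c, 2:a, 4:a, 5:b, 6:c, 7:b, 10:a, 11:a, 12:b, 13:b, 14:b edges: (2,5,h); (2,11,k); (4,0,h); (6,12,h); (6,12,k); (7,6,g); (10,6,k)
final:
nodes: 0:c, 2:a, 4:a, 5:b, 6:c, 7:b, 10:a, 11:a, 12:b, 13:b, 14:b
edges: (2,5,h); (2,11,k); (4,0,h); (6,12,h); (6,12,k); (7,6,g); (10,6,k)


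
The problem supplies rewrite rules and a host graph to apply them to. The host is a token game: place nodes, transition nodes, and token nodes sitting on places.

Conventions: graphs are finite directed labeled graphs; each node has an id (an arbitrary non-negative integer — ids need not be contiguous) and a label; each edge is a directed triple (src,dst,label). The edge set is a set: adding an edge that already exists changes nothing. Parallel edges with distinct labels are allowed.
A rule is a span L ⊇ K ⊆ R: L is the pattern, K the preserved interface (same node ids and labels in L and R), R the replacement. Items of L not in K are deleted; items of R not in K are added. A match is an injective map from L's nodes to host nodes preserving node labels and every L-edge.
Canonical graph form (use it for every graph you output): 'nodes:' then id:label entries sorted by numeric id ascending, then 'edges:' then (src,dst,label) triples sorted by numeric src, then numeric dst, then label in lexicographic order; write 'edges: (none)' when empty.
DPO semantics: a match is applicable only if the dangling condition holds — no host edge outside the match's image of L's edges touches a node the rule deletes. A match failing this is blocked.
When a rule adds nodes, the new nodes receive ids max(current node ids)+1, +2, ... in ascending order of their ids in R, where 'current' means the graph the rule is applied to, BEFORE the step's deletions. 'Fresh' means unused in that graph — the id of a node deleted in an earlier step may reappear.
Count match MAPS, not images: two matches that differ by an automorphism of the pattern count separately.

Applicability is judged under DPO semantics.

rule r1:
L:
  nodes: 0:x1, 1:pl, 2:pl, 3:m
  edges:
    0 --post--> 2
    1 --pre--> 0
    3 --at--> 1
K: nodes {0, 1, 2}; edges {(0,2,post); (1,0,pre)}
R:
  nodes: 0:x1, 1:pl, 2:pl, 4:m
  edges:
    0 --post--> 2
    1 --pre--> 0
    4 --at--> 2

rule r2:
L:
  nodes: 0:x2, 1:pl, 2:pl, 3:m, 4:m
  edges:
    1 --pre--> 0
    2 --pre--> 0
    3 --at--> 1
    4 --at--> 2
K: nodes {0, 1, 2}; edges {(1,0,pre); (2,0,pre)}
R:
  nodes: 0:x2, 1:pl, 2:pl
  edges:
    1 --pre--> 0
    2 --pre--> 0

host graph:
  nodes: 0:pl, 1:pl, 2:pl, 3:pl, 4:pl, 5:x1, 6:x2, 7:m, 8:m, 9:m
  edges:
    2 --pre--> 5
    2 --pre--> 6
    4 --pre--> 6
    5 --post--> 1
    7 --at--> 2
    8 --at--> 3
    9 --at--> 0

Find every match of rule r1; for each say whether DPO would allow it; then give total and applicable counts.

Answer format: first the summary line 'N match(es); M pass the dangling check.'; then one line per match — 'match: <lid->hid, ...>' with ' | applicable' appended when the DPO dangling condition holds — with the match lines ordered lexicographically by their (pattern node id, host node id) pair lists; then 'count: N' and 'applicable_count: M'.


1 match(es); 1 pass the dangling check.
match: 0->5, 1->2, 2->1, 3->7 | applicable
count: 1
applicable_count: 1


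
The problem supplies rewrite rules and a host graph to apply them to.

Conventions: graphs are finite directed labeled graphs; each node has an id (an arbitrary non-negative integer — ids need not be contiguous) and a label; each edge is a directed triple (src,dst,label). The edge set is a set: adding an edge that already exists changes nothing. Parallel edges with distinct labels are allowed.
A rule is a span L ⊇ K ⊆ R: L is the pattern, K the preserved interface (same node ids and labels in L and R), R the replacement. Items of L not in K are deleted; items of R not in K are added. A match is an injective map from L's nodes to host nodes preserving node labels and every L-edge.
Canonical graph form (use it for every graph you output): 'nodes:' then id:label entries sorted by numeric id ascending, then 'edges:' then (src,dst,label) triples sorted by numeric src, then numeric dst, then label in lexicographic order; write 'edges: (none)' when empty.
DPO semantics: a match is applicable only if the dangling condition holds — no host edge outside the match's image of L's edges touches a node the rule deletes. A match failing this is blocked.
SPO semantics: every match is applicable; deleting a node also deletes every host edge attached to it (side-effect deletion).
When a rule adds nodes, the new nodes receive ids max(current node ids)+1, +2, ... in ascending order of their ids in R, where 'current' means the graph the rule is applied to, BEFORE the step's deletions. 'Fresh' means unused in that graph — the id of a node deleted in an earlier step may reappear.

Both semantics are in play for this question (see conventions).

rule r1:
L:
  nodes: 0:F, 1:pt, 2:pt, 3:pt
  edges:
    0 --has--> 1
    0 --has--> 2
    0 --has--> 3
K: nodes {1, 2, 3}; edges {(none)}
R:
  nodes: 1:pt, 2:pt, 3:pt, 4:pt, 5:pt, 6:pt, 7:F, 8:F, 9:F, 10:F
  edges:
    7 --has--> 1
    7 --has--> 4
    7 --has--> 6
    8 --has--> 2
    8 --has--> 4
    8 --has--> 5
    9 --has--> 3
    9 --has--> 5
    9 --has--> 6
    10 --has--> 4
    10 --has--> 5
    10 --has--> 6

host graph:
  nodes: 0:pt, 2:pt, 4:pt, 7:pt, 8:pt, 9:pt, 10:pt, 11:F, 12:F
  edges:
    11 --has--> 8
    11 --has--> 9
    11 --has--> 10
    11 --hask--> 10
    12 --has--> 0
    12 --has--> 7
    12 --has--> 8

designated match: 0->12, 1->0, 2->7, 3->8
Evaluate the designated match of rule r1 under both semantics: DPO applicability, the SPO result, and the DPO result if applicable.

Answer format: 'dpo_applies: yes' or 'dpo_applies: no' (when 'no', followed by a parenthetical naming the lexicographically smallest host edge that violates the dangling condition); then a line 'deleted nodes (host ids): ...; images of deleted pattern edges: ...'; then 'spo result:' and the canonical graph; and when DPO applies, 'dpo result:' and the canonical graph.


dpo_applies: yes
deleted nodes (host ids): 12; images of deleted pattern edges: (12,0,has); (12,7,has); (12,8,has)
spo result:
nodes: 0:pt, 2:pt, 4:pt, 7:pt, 8:pt, 9:pt, 10:pt, 11:F, 13:pt, 14:pt, 15:pt, 16:F, 17:F, 18:F, 19:F
edges: (11,8,has); (11,9,has); (11,10,has); (11,10,hask); (16,0,has); (16,13,has); (16,15,has); (17,7,has); (17,13,has); (17,14,has); (18,8,has); (18,14,has); (18,15,has); (19,13,has); (19,14,has); (19,15,has)
dpo result:
nodes: 0:pt, 2:pt, 4:pt, 7:pt, 8:pt, 9:pt, 10:pt, 11:F, 13:pt, 14:pt, 15:pt, 16:F, 17:F, 18:F, 19:F
edges: (11,8,has); (11,9,has); (11,10,has); (11,10,hask); (16,0,has); (16,13,has); (16,15,has); (17,7,has); (17,13,has); (17,14,has); (18,8,has); (18,14,has); (18,15,has); (19,13,has); (19,14,has); (19,15,has)


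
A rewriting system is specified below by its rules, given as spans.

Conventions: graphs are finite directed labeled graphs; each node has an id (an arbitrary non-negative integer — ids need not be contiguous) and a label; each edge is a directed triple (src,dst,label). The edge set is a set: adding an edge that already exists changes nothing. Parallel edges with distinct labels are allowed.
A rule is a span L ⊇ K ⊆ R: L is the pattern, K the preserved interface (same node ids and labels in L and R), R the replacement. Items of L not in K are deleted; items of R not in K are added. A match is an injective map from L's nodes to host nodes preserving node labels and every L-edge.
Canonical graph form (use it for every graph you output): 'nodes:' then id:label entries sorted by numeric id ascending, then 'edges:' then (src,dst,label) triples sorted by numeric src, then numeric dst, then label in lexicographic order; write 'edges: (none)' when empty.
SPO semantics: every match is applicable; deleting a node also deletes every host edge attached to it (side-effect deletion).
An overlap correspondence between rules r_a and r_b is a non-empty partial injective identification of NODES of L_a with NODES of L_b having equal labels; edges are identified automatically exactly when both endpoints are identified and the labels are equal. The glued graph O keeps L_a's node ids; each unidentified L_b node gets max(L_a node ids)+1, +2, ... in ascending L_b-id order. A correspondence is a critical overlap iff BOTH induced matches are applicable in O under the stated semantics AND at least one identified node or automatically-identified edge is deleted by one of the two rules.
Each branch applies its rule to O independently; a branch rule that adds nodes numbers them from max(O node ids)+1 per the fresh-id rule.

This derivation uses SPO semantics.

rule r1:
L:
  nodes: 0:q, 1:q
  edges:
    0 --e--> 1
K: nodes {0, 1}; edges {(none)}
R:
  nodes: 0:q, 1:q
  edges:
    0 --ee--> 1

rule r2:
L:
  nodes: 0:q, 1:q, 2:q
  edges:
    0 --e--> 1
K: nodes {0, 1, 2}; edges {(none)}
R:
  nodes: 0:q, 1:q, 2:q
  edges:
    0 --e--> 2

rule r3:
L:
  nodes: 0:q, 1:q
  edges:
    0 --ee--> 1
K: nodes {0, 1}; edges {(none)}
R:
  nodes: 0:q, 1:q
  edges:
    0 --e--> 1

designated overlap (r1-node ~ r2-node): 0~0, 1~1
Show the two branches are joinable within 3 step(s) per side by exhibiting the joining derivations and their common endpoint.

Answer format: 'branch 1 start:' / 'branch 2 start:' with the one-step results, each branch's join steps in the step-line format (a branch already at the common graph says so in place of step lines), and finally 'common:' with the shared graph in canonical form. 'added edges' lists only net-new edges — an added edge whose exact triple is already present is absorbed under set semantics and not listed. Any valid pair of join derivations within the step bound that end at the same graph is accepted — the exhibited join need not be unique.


branch 1 start:
nodes: 0:q, 1:q, 2:q
edges: (0,1,ee)
branch 2 start:
nodes: 0:q, 1:q, 2:q
edges: (0,2,e)
branch 1 step 1: rule r3; match: 0->0, 1->1; deleted nodes (none); deleted edges (0,1,ee); added nodes (none); added edges (0,1,e); result: nodes: 0:q, 1:q, 2:q edges: (0,1,e)
branch 2 step 1: rule r2; match: 0->0, 1->2, 2->1; deleted nodes (none); deleted edges (0,2,e); added nodes (none); added edges (0,1,e); result: nodes: 0:q, 1:q, 2:q edges: (0,1,e)
common:
nodes: 0:q, 1:q, 2:q
edges: (0,1,e)


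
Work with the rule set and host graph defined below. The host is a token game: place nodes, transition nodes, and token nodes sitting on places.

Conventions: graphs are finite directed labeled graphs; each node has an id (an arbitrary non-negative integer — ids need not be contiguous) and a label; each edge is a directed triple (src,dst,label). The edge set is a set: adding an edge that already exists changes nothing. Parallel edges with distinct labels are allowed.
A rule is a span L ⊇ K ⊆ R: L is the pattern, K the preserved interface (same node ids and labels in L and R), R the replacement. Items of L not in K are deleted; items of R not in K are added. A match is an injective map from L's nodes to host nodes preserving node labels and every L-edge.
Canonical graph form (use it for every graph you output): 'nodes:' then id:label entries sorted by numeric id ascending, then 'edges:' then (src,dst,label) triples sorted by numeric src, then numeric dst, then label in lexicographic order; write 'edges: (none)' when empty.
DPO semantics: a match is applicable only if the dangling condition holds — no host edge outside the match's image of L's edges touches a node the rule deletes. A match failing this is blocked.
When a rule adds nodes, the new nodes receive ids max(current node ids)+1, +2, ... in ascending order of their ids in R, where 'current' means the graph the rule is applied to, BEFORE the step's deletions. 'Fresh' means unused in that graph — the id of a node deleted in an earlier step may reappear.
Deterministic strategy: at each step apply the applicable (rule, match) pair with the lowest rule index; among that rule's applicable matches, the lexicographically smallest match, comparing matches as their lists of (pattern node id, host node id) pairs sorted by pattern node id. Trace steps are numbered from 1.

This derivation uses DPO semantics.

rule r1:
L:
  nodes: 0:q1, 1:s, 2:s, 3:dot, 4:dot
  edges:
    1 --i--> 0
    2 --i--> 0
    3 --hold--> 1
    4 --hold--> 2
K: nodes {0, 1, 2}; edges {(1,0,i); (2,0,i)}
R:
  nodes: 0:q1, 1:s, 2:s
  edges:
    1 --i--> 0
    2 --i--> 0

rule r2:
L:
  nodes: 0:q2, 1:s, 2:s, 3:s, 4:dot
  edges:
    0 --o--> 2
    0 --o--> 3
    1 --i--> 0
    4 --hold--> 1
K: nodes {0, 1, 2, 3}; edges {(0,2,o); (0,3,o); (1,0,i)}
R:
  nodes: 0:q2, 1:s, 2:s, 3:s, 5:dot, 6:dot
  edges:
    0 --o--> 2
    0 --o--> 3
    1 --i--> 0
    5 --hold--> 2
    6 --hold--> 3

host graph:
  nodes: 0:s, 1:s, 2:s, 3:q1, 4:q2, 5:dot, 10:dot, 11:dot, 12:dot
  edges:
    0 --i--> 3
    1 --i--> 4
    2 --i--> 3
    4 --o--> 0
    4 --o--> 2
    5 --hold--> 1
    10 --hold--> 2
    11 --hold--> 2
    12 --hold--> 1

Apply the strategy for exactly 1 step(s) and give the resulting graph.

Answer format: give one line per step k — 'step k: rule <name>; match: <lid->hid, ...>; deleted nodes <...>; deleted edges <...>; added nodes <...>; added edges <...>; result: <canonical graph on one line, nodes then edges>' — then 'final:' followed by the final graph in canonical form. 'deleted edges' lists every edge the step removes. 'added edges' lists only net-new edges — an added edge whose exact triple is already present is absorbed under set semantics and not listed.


step 1: rule r2; match: 0->4, 1->1, 2->0, 3->2, 4->5; deleted nodes 5; deleted edges (5,1,hold); added nodes 13, 14; added edges (13,0,hold); (14,2,hold); result: nodes: 0:s, 1:s, 2:s, 3:q1, 4:q2, 10:dot, 11:dot, 12:dot, 13:dot, 14:dot edges: (0,3,i); (1,4,i); (2,3,i); (4,0,o); (4,2,o); (10,2,hold); (11,2,hold); (12,1,hold); (13,0,hold); (14,2,hold)
final:
nodes: 0:s, 1:s, 2:s, 3:q1, 4:q2, 10:dot, 11:dot, 12:dot, 13:dot, 14:dot
edges: (0,3,i); (1,4,i); (2,3,i); (4,0,o); (4,2,o); (10,2,hold); (11,2,hold); (12,1,hold); (13,0,hold); (14,2,hold)


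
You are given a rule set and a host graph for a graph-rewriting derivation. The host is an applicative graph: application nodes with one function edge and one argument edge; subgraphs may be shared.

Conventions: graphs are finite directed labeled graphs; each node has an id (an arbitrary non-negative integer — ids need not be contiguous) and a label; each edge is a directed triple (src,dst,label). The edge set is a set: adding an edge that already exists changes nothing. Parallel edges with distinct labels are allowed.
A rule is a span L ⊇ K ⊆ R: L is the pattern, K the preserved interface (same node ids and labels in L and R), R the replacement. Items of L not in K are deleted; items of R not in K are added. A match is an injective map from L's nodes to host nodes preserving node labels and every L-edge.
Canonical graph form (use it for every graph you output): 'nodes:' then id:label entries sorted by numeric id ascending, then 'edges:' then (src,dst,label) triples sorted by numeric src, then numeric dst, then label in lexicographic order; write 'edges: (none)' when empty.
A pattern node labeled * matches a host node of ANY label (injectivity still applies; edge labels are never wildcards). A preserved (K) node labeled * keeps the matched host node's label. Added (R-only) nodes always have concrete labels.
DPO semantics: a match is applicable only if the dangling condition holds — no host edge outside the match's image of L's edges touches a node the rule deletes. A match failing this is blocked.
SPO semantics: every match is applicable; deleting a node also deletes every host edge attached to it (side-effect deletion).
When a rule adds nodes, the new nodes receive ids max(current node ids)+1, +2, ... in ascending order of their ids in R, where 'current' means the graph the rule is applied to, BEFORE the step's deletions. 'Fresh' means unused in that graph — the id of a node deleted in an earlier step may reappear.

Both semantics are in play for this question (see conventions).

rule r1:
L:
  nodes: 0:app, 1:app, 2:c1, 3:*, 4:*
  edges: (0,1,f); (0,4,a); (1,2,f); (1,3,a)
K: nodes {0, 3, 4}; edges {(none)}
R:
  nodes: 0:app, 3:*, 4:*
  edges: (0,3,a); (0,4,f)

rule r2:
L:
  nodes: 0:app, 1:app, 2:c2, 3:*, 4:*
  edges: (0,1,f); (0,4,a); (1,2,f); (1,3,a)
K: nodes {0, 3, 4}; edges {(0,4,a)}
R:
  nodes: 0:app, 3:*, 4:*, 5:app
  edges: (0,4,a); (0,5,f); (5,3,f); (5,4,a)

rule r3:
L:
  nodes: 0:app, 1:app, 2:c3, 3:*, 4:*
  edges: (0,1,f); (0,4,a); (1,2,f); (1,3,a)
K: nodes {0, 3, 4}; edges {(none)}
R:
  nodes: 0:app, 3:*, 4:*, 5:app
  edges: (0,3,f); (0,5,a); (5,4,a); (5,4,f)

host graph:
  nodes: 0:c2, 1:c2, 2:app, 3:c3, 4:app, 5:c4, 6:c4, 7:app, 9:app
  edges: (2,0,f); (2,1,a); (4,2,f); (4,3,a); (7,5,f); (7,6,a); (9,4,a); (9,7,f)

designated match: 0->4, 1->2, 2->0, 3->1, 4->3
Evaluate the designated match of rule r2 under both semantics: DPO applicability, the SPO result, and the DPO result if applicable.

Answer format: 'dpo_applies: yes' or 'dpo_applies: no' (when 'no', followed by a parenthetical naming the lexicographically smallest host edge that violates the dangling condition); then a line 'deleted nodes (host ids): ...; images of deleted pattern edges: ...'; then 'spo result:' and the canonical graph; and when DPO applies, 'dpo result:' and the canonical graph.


dpo_applies: yes
deleted nodes (host ids): 0, 2; images of deleted pattern edges: (2,0,f); (2,1,a); (4,2,f)
spo result:
nodes: 1:c2, 3:c3, 4:app, 5:c4, 6:c4, 7:app, 9:app, 10:app
edges: (4,3,a); (4,10,f); (7,5,f); (7,6,a); (9,4,a); (9,7,f); (10,1,f); (10,3,a)
dpo result:
nodes: 1:c2, 3:c3, 4:app, 5:c4, 6:c4, 7:app, 9:app, 10:app
edges: (4,3,a); (4,10,f); (7,5,f); (7,6,a); (9,4,a); (9,7,f); (10,1,f); (10,3,a)


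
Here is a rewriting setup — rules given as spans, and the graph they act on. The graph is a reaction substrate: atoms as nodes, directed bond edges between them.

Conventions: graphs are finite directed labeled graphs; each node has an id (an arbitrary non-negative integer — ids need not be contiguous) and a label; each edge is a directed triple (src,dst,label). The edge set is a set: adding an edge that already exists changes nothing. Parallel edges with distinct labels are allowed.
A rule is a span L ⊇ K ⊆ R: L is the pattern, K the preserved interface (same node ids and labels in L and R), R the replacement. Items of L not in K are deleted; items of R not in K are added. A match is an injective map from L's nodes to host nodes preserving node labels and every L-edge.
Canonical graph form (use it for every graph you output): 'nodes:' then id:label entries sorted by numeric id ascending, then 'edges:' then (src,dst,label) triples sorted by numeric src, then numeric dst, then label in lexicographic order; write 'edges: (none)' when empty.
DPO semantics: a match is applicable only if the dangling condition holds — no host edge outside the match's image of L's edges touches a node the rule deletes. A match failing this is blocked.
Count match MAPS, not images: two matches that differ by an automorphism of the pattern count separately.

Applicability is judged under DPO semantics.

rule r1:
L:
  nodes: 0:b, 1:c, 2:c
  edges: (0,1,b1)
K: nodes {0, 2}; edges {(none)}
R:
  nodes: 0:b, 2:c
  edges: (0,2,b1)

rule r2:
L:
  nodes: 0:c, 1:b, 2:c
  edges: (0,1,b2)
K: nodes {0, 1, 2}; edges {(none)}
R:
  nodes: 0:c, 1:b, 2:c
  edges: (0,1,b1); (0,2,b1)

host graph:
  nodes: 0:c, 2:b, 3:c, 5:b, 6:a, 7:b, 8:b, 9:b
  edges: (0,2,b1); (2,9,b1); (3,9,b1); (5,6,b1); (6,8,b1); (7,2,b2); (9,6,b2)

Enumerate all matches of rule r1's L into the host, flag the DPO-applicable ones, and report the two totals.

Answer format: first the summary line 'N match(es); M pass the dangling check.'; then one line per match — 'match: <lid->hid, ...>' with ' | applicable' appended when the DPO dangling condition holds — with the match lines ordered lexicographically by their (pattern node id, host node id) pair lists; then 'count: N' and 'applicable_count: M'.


0 match(es); 0 pass the dangling check.
count: 0
applicable_count: 0


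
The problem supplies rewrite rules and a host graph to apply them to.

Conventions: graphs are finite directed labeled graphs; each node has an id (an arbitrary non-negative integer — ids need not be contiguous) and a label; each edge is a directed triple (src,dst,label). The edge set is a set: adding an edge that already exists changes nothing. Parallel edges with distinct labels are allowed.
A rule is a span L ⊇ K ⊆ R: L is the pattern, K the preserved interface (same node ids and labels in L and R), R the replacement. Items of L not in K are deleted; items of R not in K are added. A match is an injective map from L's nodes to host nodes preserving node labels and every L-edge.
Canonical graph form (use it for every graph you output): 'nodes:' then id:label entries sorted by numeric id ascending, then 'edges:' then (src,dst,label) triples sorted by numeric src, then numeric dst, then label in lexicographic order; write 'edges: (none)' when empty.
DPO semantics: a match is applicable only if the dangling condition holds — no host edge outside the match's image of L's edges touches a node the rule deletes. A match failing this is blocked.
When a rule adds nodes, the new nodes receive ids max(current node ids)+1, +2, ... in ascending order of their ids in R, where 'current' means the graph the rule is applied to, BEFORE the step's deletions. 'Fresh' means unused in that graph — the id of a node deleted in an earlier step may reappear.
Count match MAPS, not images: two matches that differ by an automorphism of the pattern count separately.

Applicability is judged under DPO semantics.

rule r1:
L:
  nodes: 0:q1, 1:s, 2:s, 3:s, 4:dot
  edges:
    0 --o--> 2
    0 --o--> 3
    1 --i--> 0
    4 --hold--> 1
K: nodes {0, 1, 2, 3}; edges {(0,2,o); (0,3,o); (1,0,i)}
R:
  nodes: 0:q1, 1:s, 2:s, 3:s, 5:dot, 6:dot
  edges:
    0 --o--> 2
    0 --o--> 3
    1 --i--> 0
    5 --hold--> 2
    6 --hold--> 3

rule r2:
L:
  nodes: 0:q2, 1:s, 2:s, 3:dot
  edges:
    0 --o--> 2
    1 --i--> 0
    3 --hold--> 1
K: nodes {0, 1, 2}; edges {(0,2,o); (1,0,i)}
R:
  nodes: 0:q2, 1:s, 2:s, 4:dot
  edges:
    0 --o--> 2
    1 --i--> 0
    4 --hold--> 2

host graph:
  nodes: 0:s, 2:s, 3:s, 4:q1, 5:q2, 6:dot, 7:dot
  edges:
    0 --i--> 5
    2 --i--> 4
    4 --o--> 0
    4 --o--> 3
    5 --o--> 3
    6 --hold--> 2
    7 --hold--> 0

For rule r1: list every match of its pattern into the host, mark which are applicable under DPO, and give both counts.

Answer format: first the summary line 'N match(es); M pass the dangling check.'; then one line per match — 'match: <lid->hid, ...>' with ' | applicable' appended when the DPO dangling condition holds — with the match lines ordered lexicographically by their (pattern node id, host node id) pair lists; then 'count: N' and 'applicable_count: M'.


2 match(es); 2 pass the dangling check.
match: 0->4, 1->2, 2->0, 3->3, 4->6 | applicable
match: 0->4, 1->2, 2->3, 3->0, 4->6 | applicable
count: 2
applicable_count: 2


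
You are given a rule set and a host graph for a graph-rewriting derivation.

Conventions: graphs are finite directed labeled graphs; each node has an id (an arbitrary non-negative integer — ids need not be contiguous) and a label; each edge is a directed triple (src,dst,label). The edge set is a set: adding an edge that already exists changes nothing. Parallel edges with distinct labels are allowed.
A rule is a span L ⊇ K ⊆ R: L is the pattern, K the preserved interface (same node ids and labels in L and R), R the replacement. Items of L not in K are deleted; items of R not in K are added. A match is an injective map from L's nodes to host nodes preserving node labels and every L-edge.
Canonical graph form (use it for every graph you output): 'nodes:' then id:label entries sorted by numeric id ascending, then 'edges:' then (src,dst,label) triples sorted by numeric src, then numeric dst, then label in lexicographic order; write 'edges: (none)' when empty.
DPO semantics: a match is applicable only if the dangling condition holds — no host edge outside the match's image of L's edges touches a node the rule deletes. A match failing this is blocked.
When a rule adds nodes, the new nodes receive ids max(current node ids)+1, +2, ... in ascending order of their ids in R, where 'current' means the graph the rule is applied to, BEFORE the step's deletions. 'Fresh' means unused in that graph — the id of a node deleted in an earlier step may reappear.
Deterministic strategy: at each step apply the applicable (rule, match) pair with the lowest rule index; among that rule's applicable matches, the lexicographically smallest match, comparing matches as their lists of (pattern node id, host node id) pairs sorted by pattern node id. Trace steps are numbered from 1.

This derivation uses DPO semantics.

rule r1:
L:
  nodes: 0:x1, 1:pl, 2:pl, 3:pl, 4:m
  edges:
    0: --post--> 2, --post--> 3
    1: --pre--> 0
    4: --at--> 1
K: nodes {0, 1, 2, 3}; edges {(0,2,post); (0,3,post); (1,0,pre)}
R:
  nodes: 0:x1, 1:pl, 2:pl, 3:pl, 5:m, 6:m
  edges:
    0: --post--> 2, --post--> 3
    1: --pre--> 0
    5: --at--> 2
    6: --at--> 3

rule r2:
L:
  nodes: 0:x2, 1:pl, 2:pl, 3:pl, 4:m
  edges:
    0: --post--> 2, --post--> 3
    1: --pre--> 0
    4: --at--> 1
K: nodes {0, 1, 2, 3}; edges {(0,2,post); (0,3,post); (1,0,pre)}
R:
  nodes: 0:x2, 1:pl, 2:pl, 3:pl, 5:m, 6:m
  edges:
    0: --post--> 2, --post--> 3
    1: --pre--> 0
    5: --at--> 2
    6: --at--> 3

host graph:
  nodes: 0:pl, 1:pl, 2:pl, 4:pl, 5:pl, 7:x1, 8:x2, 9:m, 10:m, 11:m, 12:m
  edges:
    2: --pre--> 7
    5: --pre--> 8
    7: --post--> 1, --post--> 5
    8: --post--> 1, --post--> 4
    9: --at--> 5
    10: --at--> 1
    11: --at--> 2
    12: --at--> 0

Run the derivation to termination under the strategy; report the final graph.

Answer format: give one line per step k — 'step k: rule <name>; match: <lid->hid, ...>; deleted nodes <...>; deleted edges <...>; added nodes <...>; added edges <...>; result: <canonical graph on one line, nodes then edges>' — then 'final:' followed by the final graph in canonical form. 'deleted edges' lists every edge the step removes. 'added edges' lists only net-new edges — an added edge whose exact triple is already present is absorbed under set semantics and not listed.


step 1: rule r1; match: 0->7, 1->2, 2->1, 3->5, 4->11; deleted nodes 11; deleted edges (11,2,at); added nodes 13, 14; added edges (13,1,at); (14,5,at); result: nodes: 0:pl, 1:pl, 2:pl, 4:pl, 5:pl, 7:x1, 8:x2, 9:m, 10:m, 12:m, 13:m, 14:m edges: (2,7,pre); (5,8,pre); (7,1,post); (7,5,post); (8,1,post); (8,4,post); (9,5,at); (10,1,at); (12,0,at); (13,1,at); (14,5,at)
step 2: rule r2; match: 0->8, 1->5, 2->1, 3->4, 4->9; deleted nodes 9; deleted edges (9,5,at); added nodes 15, 16; added edges (15,1,at); (16,4,at); result: nodes: 0:pl, 1:pl, 2:pl, 4:pl, 5:pl, 7:x1, 8:x2, 10:m, 12:m, 13:m, 14:m, 15:m, 16:m edges: (2,7,pre); (5,8,pre); (7,1,post); (7,5,post); (8,1,post); (8,4,post); (10,1,at); (12,0,at); (13,1,at); (14,5,at); (15,1,at); (16,4,at)
step 3: rule r2; match: 0->8, 1->5, 2->1, 3->4, 4->14; deleted nodes 14; deleted edges (14,5,at); added nodes 17, 18; added edges (17,1,at); (18,4,at); result: nodes: 0:pl, 1:pl, 2:pl, 4:pl, 5:pl, 7:x1, 8:x2, 10:m, 12:m, 13:m, 15:m, 16:m, 17:m, 18:m edges: (2,7,pre); (5,8,pre); (7,1,post); (7,5,post); (8,1,post); (8,4,post); (10,1,at); (12,0,at); (13,1,at); (15,1,at); (16,4,at); (17,1,at); (18,4,at)
final:
nodes: 0:pl, 1:pl, 2:pl, 4:pl, 5:pl, 7:x1, 8:x2, 10:m, 12:m, 13:m, 15:m, 16:m, 17:m, 18:m
edges: (2,7,pre); (5,8,pre); (7,1,post); (7,5,post); (8,1,post); (8,4,post); (10,1,at); (12,0,at); (13,1,at); (15,1,at); (16,4,at); (17,1,at); (18,4,at)
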